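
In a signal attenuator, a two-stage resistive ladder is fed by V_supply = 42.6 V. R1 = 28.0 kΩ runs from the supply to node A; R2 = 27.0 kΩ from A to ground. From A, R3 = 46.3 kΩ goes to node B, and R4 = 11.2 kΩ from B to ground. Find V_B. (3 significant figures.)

The second stage (R3 + R4 = 57.50 kΩ) loads node A in parallel with R2.
R2 ‖ (R3+R4) = 18.37 kΩ.
First divider: V_A = V_supply · 18.37/(28.0 + 18.37) = 16.88 V.
Then the unloaded second divider: V_B = V_A × R4/(R3+R4) = 16.88 × 0.1948 = 3.288 V.

V_B ≈ 3.29 V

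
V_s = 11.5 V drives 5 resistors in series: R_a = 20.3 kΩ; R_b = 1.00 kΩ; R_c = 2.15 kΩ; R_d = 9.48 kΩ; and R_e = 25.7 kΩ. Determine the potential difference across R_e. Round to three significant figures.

V ≈ 5.04 V

Total series resistance ΣR = 20.3 + 1.00 + 2.15 + 9.48 + 25.7 = 58.63 kΩ.
Voltage divider: V = V_s · (25.70 / 58.63) = 11.5 × 0.4383 = 5.041 V.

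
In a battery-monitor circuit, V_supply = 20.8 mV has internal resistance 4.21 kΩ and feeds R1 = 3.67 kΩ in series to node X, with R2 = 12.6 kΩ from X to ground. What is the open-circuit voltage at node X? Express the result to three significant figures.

V_th ≈ 12.8 mV

R1' = 4.21 + 3.67 = 7.880 kΩ (source resistance + R1).
With X open, the divider is unloaded: V_th = 20.8 × 12.6/20.48 = 12.80 mV.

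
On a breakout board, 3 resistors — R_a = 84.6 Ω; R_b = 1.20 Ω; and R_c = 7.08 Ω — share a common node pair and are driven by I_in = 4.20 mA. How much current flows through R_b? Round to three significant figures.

I ≈ 3.55 mA

Conductances: ΣG = 1/84.6 + 1/1.20 + 1/7.08 = 0.9864 (1/Ω).
By the current-divider rule, I = I_in · G_k/ΣG = 4.20 × 0.8448 = 3.548 mA.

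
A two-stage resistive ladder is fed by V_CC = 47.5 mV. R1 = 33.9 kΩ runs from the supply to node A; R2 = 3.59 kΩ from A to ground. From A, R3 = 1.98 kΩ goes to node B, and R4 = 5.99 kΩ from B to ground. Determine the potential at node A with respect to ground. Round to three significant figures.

The second stage (R3 + R4 = 7.970 kΩ) loads node A in parallel with R2.
Effective lower resistance at A: R2 ‖ 7.970 = 2.475 kΩ.
V_A = 47.5 × 2.475/(33.9 + 2.475) = 3.232 mV.

V_A ≈ 3.23 mV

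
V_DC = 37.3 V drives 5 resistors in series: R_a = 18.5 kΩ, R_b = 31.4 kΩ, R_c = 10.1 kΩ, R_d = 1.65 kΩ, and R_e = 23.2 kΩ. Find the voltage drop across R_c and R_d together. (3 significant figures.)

V ≈ 5.17 V

ΣR = 18.5 + 31.4 + 10.1 + 1.65 + 23.2 = 84.85 kΩ.
R_{R_c..R_d} = 10.1 + 1.65 = 11.75 kΩ.
By the voltage-divider rule, V = 37.3 × 11.75/84.85 = 5.165 V.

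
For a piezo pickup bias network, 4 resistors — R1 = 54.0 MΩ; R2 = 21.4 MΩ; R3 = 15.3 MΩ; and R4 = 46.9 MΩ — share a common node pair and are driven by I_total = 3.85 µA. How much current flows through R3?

I ≈ 1.66 µA

Conductances: ΣG = 1/54.0 + 1/21.4 + 1/15.3 + 1/46.9 = 0.1519 (1/MΩ).
By the current-divider rule, I = I_total · G_k/ΣG = 3.85 × 0.4302 = 1.656 µA.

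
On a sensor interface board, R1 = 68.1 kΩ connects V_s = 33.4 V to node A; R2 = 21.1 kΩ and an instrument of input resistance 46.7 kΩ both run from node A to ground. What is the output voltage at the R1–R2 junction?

First combine the lower leg with the load: R2 ‖ R_L = 14.53 kΩ.
Voltage divider with the loaded lower leg: V_out = 33.4 × 14.53/(68.1 + 14.53) = 33.4 × 0.1759 = 5.874 V.

V_out ≈ 5.87 V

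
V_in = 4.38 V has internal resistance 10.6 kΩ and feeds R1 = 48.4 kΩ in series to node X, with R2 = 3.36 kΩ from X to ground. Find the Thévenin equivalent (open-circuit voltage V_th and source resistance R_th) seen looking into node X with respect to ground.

V_th ≈ 0.236 V, R_th ≈ 3.18 kΩ

R1' = 10.6 + 48.4 = 59.00 kΩ (source resistance + R1).
Open-circuit (no load on X): V_th = V_in · R2/(R1' + R2) = 4.38 × 3.36/(59.00 + 3.36) = 0.2360 V.
Zeroing V_in shorts the top of R1' to ground, so R_th = R1' ‖ R2 = 3.179 kΩ.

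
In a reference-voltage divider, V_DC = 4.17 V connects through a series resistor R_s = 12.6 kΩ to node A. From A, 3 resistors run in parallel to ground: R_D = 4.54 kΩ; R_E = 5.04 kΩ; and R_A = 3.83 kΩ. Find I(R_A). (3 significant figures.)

I ≈ 0.114 mA

Parallel bank: R_p = 1/(1/4.54 + 1/5.04 + 1/3.83) = 1.471 kΩ.
V_A by voltage divider: V_A = 4.17 × 1.471/(12.6 + 1.471) = 0.4360 V.
I(R_A) = V_A / R_A = 0.4360/3.83 = 0.1138 mA.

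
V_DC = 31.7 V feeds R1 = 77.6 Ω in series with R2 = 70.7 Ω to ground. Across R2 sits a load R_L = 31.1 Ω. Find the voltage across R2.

First combine the lower leg with the load: R2 ‖ R_L = 21.60 Ω.
Then V_out = V_DC · R2'/(R1 + R2') = 31.7 × 21.60/99.20 = 6.902 V.

V_out ≈ 6.90 V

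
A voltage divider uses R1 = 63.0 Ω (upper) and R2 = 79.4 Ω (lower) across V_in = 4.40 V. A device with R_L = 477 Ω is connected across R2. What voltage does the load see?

The load sits in parallel with R2, giving an effective lower resistance R2' = R2·R_L/(R2+R_L) = 68.07 Ω.
Then V_out = V_in · R2'/(R1 + R2') = 4.40 × 68.07/131.1 = 2.285 V.

V_out ≈ 2.29 V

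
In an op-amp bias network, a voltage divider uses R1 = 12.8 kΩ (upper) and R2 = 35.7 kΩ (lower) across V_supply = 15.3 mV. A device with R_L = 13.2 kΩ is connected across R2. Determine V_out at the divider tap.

The load sits in parallel with R2, giving an effective lower resistance R2' = R2·R_L/(R2+R_L) = 9.637 kΩ.
Then V_out = V_supply · R2'/(R1 + R2') = 15.3 × 9.637/22.44 = 6.571 mV.

V_out ≈ 6.57 mV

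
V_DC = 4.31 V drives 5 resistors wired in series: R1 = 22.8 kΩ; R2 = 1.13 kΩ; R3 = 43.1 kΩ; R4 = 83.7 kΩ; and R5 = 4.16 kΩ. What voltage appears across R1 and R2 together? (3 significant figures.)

V ≈ 0.666 V

Series total: ΣR = 22.8 + 1.13 + 43.1 + 83.7 + 4.16 = 154.9 kΩ.
R_{R1..R2} = 22.8 + 1.13 = 23.93 kΩ.
By the voltage-divider rule, V = 4.31 × 23.93/154.9 = 0.6659 V.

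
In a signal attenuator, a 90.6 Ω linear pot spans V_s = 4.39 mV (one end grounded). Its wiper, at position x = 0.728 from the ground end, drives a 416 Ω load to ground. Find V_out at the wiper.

Split the track: R_lower = x·R_p = 65.96 Ω, R_upper = (1−x)·R_p = 24.64 Ω.
Lower segment in parallel with the load: 65.96 ‖ 416 = 56.93 Ω.
V_out = 4.39 × 56.93/(24.64 + 56.93) = 3.064 mV.
(Unloaded: V_out = x·V_s = 3.20 mV.)

V_out ≈ 3.06 mV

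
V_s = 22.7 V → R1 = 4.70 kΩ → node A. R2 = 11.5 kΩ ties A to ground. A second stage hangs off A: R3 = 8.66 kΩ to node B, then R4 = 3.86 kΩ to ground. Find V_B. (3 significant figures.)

Node A sees R2 in parallel with the series input of stage 2, R3 + R4 = 12.52 kΩ.
R2 ‖ (R3+R4) = 5.994 kΩ.
So V_A = 22.7 × 0.5605 = 12.72 V.
Then the unloaded second divider: V_B = V_A × R4/(R3+R4) = 12.72 × 0.3083 = 3.923 V.

V_B ≈ 3.92 V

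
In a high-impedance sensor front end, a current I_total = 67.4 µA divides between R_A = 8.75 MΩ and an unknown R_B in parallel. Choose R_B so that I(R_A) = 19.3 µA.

R_B ≈ 3.51 MΩ

In a two-way split, I_A/I_total = R_B/(R_A + R_B).
With f = 0.2864, R_B = R_A · f/(1−f) = 8.75 × 0.4012 = 3.511 MΩ.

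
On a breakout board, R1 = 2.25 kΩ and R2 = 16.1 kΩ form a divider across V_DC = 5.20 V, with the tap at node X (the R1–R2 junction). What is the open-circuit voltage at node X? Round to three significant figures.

With X open, the divider is unloaded: V_th = 5.20 × 16.1/18.35 = 4.562 V.

V_th ≈ 4.56 V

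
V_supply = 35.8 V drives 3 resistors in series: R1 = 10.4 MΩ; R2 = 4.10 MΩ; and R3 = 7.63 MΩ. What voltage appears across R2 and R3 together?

Series total: ΣR = 10.4 + 4.10 + 7.63 = 22.13 MΩ.
R_{R2..R3} = 4.10 + 7.63 = 11.73 MΩ.
Voltage divider: V = V_supply · (11.73 / 22.13) = 35.8 × 0.5300 = 18.98 V.

V ≈ 19.0 V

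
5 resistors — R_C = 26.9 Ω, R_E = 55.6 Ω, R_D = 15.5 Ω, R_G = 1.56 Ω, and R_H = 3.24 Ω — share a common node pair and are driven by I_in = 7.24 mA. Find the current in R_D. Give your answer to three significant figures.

Conductances: ΣG = 1/26.9 + 1/55.6 + 1/15.5 + 1/1.56 + 1/3.24 = 1.069 (1/Ω).
Current divider: I(R_D) = I_in · G_k/ΣG = 7.24 × (0.06452/1.069) = 7.24 × 0.06033 = 0.4368 mA.

I ≈ 0.437 mA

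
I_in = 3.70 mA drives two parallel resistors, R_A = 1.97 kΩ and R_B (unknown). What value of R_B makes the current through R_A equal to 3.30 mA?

R_B ≈ 16.3 kΩ

In a two-way split, I_A/I_in = R_B/(R_A + R_B).
3.30/3.70 = R_B/(R_A + R_B) → R_B = R_A · (0.8919)/(1 − 0.8919) = 1.97 × 8.250 = 16.25 kΩ.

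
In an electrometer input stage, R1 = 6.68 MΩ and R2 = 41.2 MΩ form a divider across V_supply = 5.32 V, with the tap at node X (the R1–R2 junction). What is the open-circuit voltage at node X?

With X open, the divider is unloaded: V_th = 5.32 × 41.2/47.88 = 4.578 V.

V_th ≈ 4.58 V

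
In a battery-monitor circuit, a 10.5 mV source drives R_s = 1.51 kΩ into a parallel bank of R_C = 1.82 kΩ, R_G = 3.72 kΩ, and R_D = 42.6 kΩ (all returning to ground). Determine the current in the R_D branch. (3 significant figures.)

I ≈ 0.109 µA

Combine the parallel branches: R_p = (1/1.82 + 1/3.72 + 1/42.6)⁻¹ = 1.188 kΩ.
V_A = 10.5 × 1.188/2.698 = 4.623 mV.
I(R_D) = V_A / R_D = 4.623/42.6 = 0.1085 µA.
(Check via current divider: I_total = 3.892 µA; share G_k/ΣG = 0.02789 → same result.)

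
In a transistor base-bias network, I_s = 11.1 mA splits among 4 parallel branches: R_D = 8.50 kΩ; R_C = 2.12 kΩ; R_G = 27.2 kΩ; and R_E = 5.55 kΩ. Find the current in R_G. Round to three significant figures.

I ≈ 0.506 mA

ΣG = 1/8.50 + 1/2.12 + 1/27.2 + 1/5.55 = 0.8063.
R_G takes the fraction G_k/ΣG = 0.03676/0.8063 = 0.04560, so I = 11.1 × 0.04560 = 0.5061 mA.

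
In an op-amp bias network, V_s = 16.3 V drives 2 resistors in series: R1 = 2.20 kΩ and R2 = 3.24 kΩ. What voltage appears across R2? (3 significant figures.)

V ≈ 9.71 V

ΣR = 2.20 + 3.24 = 5.440 kΩ.
V = V_s · R/ΣR = 16.3 × 0.5956 = 9.708 V.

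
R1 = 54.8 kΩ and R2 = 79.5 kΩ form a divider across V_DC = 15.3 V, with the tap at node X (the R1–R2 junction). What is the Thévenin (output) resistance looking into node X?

R_th ≈ 32.4 kΩ

Zeroing V_DC shorts the top of R1 to ground, so R_th = R1 ‖ R2 = 32.44 kΩ.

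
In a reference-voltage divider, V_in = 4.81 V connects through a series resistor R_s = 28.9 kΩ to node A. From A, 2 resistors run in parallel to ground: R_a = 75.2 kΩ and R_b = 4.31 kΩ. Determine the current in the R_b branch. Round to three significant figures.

Combine the parallel branches: R_p = (1/75.2 + 1/4.31)⁻¹ = 4.076 kΩ.
V_A = 4.81 × 4.076/32.98 = 0.5946 V.
Branch current I = V_A/R_b = 0.5946/4.31 = 0.1380 mA.

I ≈ 0.138 mA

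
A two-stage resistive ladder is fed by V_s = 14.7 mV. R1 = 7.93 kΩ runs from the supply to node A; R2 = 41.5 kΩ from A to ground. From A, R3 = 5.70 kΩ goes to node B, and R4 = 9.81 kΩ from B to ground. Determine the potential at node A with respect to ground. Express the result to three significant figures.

V_A ≈ 8.64 mV

Node A sees R2 in parallel with the series input of stage 2, R3 + R4 = 15.51 kΩ.
Effective lower resistance at A: R2 ‖ 15.51 = 11.29 kΩ.
First divider: V_A = V_s · 11.29/(7.93 + 11.29) = 8.635 mV.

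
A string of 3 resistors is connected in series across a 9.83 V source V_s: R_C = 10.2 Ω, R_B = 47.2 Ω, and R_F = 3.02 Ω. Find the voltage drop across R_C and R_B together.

V ≈ 9.34 V

Total series resistance ΣR = 10.2 + 47.2 + 3.02 = 60.42 Ω.
R_{R_C..R_B} = 10.2 + 47.2 = 57.40 Ω.
Voltage divider: V = V_s · (57.40 / 60.42) = 9.83 × 0.9500 = 9.339 V.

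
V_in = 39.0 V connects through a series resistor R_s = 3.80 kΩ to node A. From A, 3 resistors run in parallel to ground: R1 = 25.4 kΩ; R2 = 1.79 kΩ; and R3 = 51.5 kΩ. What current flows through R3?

Equivalent of the parallel group: R_p = 1.620 kΩ.
Node voltage V_A = V_in · R_p/(R_s + R_p) = 39.0 × 0.2988 = 11.65 V.
I(R3) = V_A / R3 = 11.65/51.5 = 0.2263 mA.

I ≈ 0.226 mA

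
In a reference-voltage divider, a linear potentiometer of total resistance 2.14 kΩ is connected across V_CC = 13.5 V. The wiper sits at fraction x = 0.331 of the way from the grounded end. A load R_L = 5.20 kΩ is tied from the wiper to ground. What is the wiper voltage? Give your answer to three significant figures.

V_out ≈ 4.10 V

Split the track: R_lower = x·R_p = 0.7083 kΩ, R_upper = (1−x)·R_p = 1.432 kΩ.
Lower segment in parallel with the load: 0.7083 ‖ 5.20 = 0.6234 kΩ.
Then V_out = V_CC · 0.6234/(1.432 + 0.6234) = 4.095 V.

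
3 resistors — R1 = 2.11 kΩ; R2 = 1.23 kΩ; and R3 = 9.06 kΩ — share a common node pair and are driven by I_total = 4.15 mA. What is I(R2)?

Conductances: ΣG = 1/2.11 + 1/1.23 + 1/9.06 = 1.397 (1/kΩ).
R2 takes the fraction G_k/ΣG = 0.8130/1.397 = 0.5818, so I = 4.15 × 0.5818 = 2.415 mA.

I ≈ 2.41 mA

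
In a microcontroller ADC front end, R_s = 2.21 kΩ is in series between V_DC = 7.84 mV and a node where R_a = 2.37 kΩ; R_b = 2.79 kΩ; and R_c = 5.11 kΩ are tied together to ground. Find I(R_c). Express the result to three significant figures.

Equivalent of the parallel group: R_p = 1.025 kΩ.
V_A = 7.84 × 1.025/3.235 = 2.483 mV.
I(R_c) = V_A / R_c = 2.483/5.11 = 0.4860 µA.
(Equivalently: I_total = 2.424 µA, then current-divider fraction G_k/ΣG = 0.2005.)

I ≈ 0.486 µA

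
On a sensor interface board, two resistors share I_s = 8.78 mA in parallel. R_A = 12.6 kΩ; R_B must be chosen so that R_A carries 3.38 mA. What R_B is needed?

The fraction through R_A equals R_B/(R_A+R_B).
With f = 0.3850, R_B = R_A · f/(1−f) = 12.6 × 0.6259 = 7.887 kΩ.

R_B ≈ 7.89 kΩ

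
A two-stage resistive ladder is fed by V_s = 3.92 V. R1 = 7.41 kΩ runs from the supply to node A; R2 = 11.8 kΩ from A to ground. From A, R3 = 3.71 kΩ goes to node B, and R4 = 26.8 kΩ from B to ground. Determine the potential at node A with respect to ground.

V_A ≈ 2.10 V

Looking into the second stage from A: R3 + R4 = 30.51 kΩ appears in parallel with R2.
Effective lower resistance at A: R2 ‖ 30.51 = 8.509 kΩ.
V_A = 3.92 × 8.509/(7.41 + 8.509) = 2.095 V.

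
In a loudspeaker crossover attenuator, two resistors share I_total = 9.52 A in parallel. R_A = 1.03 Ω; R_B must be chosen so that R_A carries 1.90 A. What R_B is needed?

Two-branch current divider: I_A = I_total · R_B/(R_A + R_B).
With f = 0.1996, R_B = R_A · f/(1−f) = 1.03 × 0.2493 = 0.2568 Ω.

R_B ≈ 0.257 Ω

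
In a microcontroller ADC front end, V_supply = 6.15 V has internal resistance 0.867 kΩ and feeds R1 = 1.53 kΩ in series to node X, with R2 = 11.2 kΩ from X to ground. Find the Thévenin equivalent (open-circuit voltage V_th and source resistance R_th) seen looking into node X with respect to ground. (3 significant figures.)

V_th ≈ 5.07 V, R_th ≈ 1.97 kΩ

R1' = 0.867 + 1.53 = 2.397 kΩ (source resistance + R1).
Open-circuit (no load on X): V_th = V_supply · R2/(R1' + R2) = 6.15 × 11.2/(2.397 + 11.2) = 5.066 V.
Zeroing V_supply shorts the top of R1' to ground, so R_th = R1' ‖ R2 = 1.974 kΩ.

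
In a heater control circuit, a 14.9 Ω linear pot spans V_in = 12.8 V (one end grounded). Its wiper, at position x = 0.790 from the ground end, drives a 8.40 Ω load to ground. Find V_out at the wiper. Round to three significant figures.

V_out ≈ 7.81 V

The pot divides into 3.129 Ω above the wiper and 11.77 Ω below.
Lower segment in parallel with the load: 11.77 ‖ 8.40 = 4.902 Ω.
V_out = 12.8 × 4.902/(3.129 + 4.902) = 7.813 V.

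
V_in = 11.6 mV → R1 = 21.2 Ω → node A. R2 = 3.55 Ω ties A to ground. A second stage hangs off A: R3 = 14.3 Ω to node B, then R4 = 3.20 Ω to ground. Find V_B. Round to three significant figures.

The second stage (R3 + R4 = 17.50 Ω) loads node A in parallel with R2.
R2 ‖ (R3+R4) = 2.951 Ω.
So V_A = 11.6 × 0.1222 = 1.418 mV.
Then the unloaded second divider: V_B = V_A × R4/(R3+R4) = 1.418 × 0.1829 = 0.2592 mV.

V_B ≈ 0.259 mV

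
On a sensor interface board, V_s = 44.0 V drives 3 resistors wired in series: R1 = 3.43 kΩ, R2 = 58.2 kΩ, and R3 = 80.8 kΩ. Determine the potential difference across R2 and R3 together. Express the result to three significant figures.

Series total: ΣR = 3.43 + 58.2 + 80.8 = 142.4 kΩ.
R_{R2..R3} = 58.2 + 80.8 = 139.0 kΩ.
By the voltage-divider rule, V = 44.0 × 139.0/142.4 = 42.94 V.

V ≈ 42.9 V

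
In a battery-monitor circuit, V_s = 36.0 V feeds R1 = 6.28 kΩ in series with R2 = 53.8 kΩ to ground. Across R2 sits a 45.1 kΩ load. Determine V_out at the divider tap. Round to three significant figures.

V_out ≈ 28.7 V

The load sits in parallel with R2, giving an effective lower resistance R2' = R2·R_L/(R2+R_L) = 24.53 kΩ.
Now apply the divider: V_out = 36.0 × 0.7962 = 28.66 V.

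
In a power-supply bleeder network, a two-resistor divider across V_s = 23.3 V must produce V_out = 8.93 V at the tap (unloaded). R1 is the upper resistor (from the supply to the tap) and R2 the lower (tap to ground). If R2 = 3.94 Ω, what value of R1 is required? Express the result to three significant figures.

V_out/V_s = R2/(R1+R2) = 0.3833.
Rearranging, R1 = R2·(1−k)/k = 3.94 × 1.609 = 6.340 Ω.

R1 ≈ 6.34 Ω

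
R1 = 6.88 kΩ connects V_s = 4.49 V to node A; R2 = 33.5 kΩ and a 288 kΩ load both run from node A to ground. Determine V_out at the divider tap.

V_out ≈ 3.65 V

R2 ‖ R_L = (33.5 × 288)/(33.5 + 288) = 30.01 kΩ.
Voltage divider with the loaded lower leg: V_out = 4.49 × 30.01/(6.88 + 30.01) = 4.49 × 0.8135 = 3.653 V.
(Unloaded it would be 3.72 V; the load pulls it down.)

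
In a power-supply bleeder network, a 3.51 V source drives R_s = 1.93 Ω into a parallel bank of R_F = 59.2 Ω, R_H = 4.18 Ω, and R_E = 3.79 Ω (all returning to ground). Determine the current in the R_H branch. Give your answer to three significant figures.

I ≈ 0.419 A

Equivalent of the parallel group: R_p = 1.923 Ω.
Node voltage V_A = V_in · R_p/(R_s + R_p) = 3.51 × 0.4991 = 1.752 V.
I(R_H) = V_A / R_H = 1.752/4.18 = 0.4191 A.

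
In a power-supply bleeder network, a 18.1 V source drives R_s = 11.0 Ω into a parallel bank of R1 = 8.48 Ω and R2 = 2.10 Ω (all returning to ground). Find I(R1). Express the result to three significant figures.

I ≈ 0.283 A

Equivalent of the parallel group: R_p = 1.683 Ω.
V_A by voltage divider: V_A = 18.1 × 1.683/(11.0 + 1.683) = 2.402 V.
I(R1) = V_A / R1 = 2.402/8.48 = 0.2833 A.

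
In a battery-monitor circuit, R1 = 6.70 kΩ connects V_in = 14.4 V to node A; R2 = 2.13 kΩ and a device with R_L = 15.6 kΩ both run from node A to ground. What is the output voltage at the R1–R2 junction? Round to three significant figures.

R2 ‖ R_L = (2.13 × 15.6)/(2.13 + 15.6) = 1.874 kΩ.
Then V_out = V_in · R2'/(R1 + R2') = 14.4 × 1.874/8.574 = 3.148 V.

V_out ≈ 3.15 V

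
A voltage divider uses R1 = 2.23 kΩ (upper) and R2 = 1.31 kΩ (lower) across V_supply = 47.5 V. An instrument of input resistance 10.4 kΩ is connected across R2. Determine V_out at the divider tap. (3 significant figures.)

V_out ≈ 16.3 V

The load sits in parallel with R2, giving an effective lower resistance R2' = R2·R_L/(R2+R_L) = 1.163 kΩ.
Now apply the divider: V_out = 47.5 × 0.3429 = 16.29 V.
(Unloaded it would be 17.6 V; the load pulls it down.)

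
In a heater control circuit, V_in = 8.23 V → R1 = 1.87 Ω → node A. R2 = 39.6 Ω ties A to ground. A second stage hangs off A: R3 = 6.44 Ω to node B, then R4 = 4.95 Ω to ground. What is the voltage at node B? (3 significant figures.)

V_B ≈ 2.95 V

Node A sees R2 in parallel with the series input of stage 2, R3 + R4 = 11.39 Ω.
R2 ‖ (R3+R4) = 8.846 Ω.
First divider: V_A = V_in · 8.846/(1.87 + 8.846) = 6.794 V.
V_B = V_A × 0.4346 = 2.953 V.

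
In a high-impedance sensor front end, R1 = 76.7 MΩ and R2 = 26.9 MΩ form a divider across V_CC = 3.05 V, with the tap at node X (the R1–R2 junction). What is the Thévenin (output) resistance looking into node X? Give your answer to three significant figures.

R_th ≈ 19.9 MΩ

Looking into X with the source shorted: R_th = R1·R2/(R1+R2) = 76.70 × 26.9/103.6 = 19.92 MΩ.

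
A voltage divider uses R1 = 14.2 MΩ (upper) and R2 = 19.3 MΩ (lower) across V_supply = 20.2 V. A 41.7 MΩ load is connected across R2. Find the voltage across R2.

V_out ≈ 9.73 V

The load sits in parallel with R2, giving an effective lower resistance R2' = R2·R_L/(R2+R_L) = 13.19 MΩ.
Voltage divider with the loaded lower leg: V_out = 20.2 × 13.19/(14.2 + 13.19) = 20.2 × 0.4816 = 9.729 V.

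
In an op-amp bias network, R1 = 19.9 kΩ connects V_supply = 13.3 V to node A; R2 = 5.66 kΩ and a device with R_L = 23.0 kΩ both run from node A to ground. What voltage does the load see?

The load sits in parallel with R2, giving an effective lower resistance R2' = R2·R_L/(R2+R_L) = 4.542 kΩ.
Then V_out = V_supply · R2'/(R1 + R2') = 13.3 × 4.542/24.44 = 2.472 V.

V_out ≈ 2.47 V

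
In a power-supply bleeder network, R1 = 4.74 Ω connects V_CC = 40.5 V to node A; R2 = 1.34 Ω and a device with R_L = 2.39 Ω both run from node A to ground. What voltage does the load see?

V_out ≈ 6.21 V

First combine the lower leg with the load: R2 ‖ R_L = 0.8586 Ω.
Now apply the divider: V_out = 40.5 × 0.1534 = 6.211 V.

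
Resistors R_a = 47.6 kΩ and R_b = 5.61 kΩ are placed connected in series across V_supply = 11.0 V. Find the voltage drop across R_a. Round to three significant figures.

Total series resistance ΣR = 47.6 + 5.61 = 53.21 kΩ.
V = V_supply · R/ΣR = 11.0 × 0.8946 = 9.840 V.

V ≈ 9.84 V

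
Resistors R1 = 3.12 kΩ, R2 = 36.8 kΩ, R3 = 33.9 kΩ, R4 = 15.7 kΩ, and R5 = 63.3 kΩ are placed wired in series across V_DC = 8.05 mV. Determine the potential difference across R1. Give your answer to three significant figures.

V ≈ 0.164 mV

ΣR = 3.12 + 36.8 + 33.9 + 15.7 + 63.3 = 152.8 kΩ.
V = V_DC · R/ΣR = 8.05 × 0.02042 = 0.1644 mV.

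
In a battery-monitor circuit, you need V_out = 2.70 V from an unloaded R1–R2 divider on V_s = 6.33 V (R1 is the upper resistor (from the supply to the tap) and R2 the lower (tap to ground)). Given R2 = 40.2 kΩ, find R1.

V_out/V_s = R2/(R1+R2) = 0.4265.
Rearranging, R1 = R2·(1−k)/k = 40.2 × 1.344 = 54.05 kΩ.

R1 ≈ 54.0 kΩ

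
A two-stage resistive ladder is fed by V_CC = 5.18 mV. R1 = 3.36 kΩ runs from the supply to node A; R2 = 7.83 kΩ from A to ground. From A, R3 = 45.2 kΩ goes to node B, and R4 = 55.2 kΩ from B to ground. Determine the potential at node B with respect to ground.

V_B ≈ 1.95 mV

Node A sees R2 in parallel with the series input of stage 2, R3 + R4 = 100.4 kΩ.
R2 ‖ (R3+R4) = 7.264 kΩ.
So V_A = 5.18 × 0.6837 = 3.542 mV.
Then the unloaded second divider: V_B = V_A × R4/(R3+R4) = 3.542 × 0.5498 = 1.947 mV.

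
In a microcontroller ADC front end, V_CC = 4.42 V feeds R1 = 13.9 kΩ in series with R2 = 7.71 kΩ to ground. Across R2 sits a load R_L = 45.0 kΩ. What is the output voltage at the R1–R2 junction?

First combine the lower leg with the load: R2 ‖ R_L = 6.582 kΩ.
Now apply the divider: V_out = 4.42 × 0.3214 = 1.420 V.
(Unloaded it would be 1.58 V; the load pulls it down.)

V_out ≈ 1.42 V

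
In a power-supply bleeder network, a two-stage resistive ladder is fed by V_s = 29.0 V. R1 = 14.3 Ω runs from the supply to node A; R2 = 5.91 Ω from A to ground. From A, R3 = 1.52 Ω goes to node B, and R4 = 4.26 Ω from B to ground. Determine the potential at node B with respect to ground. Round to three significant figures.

V_B ≈ 3.63 V

Looking into the second stage from A: R3 + R4 = 5.780 Ω appears in parallel with R2.
Effective lower resistance at A: R2 ‖ 5.780 = 2.922 Ω.
So V_A = 29.0 × 0.1697 = 4.921 V.
Then the unloaded second divider: V_B = V_A × R4/(R3+R4) = 4.921 × 0.7370 = 3.627 V.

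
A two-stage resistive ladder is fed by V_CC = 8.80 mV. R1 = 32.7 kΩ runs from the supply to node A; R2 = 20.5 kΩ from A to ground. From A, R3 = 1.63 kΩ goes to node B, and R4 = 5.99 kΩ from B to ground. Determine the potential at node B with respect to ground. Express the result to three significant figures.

V_B ≈ 1.00 mV

Looking into the second stage from A: R3 + R4 = 7.620 kΩ appears in parallel with R2.
Effective lower resistance at A: R2 ‖ 7.620 = 5.555 kΩ.
First divider: V_A = V_CC · 5.555/(32.7 + 5.555) = 1.278 mV.
Then the unloaded second divider: V_B = V_A × R4/(R3+R4) = 1.278 × 0.7861 = 1.005 mV.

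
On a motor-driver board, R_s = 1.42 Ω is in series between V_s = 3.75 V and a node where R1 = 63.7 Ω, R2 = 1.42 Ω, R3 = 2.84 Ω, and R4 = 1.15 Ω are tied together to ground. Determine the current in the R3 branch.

I ≈ 0.351 A

Combine the parallel branches: R_p = (1/63.7 + 1/1.42 + 1/2.84 + 1/1.15)⁻¹ = 0.5150 Ω.
V_A = 3.75 × 0.5150/1.935 = 0.9981 V.
I(R3) = V_A / R3 = 0.9981/2.84 = 0.3514 A.
(Equivalently: I_total = 1.938 A, then current-divider fraction G_k/ΣG = 0.1814.)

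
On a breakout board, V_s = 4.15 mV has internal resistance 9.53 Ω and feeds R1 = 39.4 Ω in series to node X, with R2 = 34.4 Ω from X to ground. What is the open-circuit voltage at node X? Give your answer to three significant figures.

V_th ≈ 1.71 mV

R1' = 9.53 + 39.4 = 48.93 Ω (source resistance + R1).
With X open, the divider is unloaded: V_th = 4.15 × 34.4/83.33 = 1.713 mV.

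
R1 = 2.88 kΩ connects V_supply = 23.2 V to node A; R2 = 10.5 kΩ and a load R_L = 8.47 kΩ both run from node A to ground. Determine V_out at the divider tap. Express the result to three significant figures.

First combine the lower leg with the load: R2 ‖ R_L = 4.688 kΩ.
Voltage divider with the loaded lower leg: V_out = 23.2 × 4.688/(2.88 + 4.688) = 23.2 × 0.6195 = 14.37 V.

V_out ≈ 14.4 V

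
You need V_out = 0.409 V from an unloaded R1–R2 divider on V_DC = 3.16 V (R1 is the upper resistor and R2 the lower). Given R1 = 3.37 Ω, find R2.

R2 ≈ 0.501 Ω

Required fraction k = V_out/V_DC = 0.1294.
So R2 = R1 · V_out/(V_DC − V_out) = 3.37 × 0.409/(3.16 − 0.409) = 3.37 × 0.1487 = 0.5010 Ω.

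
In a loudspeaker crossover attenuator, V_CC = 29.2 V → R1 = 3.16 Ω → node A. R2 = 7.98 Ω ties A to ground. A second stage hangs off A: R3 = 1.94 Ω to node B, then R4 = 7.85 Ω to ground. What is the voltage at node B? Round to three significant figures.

The second stage (R3 + R4 = 9.790 Ω) loads node A in parallel with R2.
R2 ‖ (R3+R4) = 4.396 Ω.
So V_A = 29.2 × 0.5818 = 16.99 V.
Stage 2 is unloaded, so V_B = V_A · R4/(R3+R4) = 16.99 × 7.85/9.790 = 13.62 V.

V_B ≈ 13.6 V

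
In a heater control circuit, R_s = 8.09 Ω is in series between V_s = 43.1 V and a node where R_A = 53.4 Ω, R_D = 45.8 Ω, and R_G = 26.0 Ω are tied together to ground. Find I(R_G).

Combine the parallel branches: R_p = (1/53.4 + 1/45.8 + 1/26.0)⁻¹ = 12.65 Ω.
V_A = 43.1 × 12.65/20.74 = 26.29 V.
I(R_G) = V_A / R_G = 26.29/26.0 = 1.011 A.

I ≈ 1.01 A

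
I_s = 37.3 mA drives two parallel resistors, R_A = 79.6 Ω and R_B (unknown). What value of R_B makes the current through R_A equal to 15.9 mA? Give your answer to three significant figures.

R_B ≈ 59.1 Ω

Two-branch current divider: I_A = I_s · R_B/(R_A + R_B).
15.9/37.3 = R_B/(R_A + R_B) → R_B = R_A · (0.4263)/(1 − 0.4263) = 79.6 × 0.7430 = 59.14 Ω.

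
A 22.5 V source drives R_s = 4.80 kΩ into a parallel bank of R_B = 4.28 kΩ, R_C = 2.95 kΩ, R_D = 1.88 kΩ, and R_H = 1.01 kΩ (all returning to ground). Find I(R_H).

Parallel bank: R_p = 1/(1/4.28 + 1/2.95 + 1/1.88 + 1/1.01) = 0.4774 kΩ.
V_A = 22.5 × 0.4774/5.277 = 2.035 V.
Branch current I = V_A/R_H = 2.035/1.01 = 2.015 mA.
(Check via current divider: I_total = 4.263 mA; share G_k/ΣG = 0.4727 → same result.)

I ≈ 2.02 mA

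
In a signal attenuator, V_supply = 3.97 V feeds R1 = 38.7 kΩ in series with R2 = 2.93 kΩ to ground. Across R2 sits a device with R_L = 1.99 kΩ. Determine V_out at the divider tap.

V_out ≈ 0.118 V

R2 ‖ R_L = (2.93 × 1.99)/(2.93 + 1.99) = 1.185 kΩ.
Now apply the divider: V_out = 3.97 × 0.02971 = 0.1180 V.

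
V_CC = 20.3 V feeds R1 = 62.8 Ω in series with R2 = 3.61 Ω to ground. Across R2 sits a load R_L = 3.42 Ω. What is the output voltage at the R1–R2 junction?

V_out ≈ 0.552 V

The load sits in parallel with R2, giving an effective lower resistance R2' = R2·R_L/(R2+R_L) = 1.756 Ω.
Voltage divider with the loaded lower leg: V_out = 20.3 × 1.756/(62.8 + 1.756) = 20.3 × 0.02720 = 0.5523 V.
(Unloaded it would be 1.10 V; the load pulls it down.)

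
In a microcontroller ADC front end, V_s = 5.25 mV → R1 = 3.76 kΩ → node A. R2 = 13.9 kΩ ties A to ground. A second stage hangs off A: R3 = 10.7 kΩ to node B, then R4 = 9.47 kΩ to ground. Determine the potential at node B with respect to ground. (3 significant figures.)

The second stage (R3 + R4 = 20.17 kΩ) loads node A in parallel with R2.
Effective lower resistance at A: R2 ‖ 20.17 = 8.229 kΩ.
First divider: V_A = V_s · 8.229/(3.76 + 8.229) = 3.603 mV.
Then the unloaded second divider: V_B = V_A × R4/(R3+R4) = 3.603 × 0.4695 = 1.692 mV.

V_B ≈ 1.69 mV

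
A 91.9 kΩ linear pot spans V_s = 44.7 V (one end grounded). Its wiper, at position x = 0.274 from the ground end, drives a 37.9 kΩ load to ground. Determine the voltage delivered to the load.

V_out ≈ 8.26 V

Split the track: R_lower = x·R_p = 25.18 kΩ, R_upper = (1−x)·R_p = 66.72 kΩ.
R_L loads the lower segment: effective lower R = 15.13 kΩ.
Then V_out = V_s · 15.13/(66.72 + 15.13) = 8.262 V.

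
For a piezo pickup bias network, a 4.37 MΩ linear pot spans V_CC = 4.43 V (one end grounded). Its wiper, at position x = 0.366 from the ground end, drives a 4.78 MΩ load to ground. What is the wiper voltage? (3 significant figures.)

Lower segment x·R_p = 1.599 MΩ; upper segment (1−x)·R_p = 2.771 MΩ.
R_L loads the lower segment: effective lower R = 1.198 MΩ.
Then V_out = V_CC · 1.198/(2.771 + 1.198) = 1.338 V.

V_out ≈ 1.34 V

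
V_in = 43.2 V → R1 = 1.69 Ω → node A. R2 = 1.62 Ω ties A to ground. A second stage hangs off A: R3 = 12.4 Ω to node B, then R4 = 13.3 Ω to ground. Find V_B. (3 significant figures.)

V_B ≈ 10.6 V

The second stage (R3 + R4 = 25.70 Ω) loads node A in parallel with R2.
R2 ‖ (R3+R4) = 1.524 Ω.
V_A = 43.2 × 1.524/(1.69 + 1.524) = 20.48 V.
V_B = V_A × 0.5175 = 10.60 V.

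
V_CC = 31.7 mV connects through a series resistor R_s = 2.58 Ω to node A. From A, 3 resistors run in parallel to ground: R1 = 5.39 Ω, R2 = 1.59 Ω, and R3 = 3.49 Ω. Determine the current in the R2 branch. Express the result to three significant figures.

I ≈ 5.19 mA

Equivalent of the parallel group: R_p = 0.9083 Ω.
Node voltage V_A = V_CC · R_p/(R_s + R_p) = 31.7 × 0.2604 = 8.254 mV.
Branch current I = V_A/R2 = 8.254/1.59 = 5.191 mA.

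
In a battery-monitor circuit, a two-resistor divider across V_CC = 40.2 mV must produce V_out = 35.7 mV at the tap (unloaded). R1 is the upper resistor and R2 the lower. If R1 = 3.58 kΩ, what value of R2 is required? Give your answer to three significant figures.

R2 ≈ 28.4 kΩ

Required fraction k = V_out/V_CC = 0.8881.
Rearranging, R2 = R1·k/(1−k) = 3.58 × 7.933 = 28.40 kΩ.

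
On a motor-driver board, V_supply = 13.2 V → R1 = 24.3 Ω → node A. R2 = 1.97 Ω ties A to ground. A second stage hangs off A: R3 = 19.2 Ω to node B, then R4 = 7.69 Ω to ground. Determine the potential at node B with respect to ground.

Looking into the second stage from A: R3 + R4 = 26.89 Ω appears in parallel with R2.
R2 ‖ (R3+R4) = 1.836 Ω.
First divider: V_A = V_supply · 1.836/(24.3 + 1.836) = 0.9271 V.
V_B = V_A × 0.2860 = 0.2651 V.

V_B ≈ 0.265 V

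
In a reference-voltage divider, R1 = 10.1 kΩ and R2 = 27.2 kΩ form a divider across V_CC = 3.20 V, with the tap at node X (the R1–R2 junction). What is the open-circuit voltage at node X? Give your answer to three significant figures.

V_th ≈ 2.33 V

Open-circuit (no load on X): V_th = V_CC · R2/(R1 + R2) = 3.20 × 27.2/(10.10 + 27.2) = 2.334 V.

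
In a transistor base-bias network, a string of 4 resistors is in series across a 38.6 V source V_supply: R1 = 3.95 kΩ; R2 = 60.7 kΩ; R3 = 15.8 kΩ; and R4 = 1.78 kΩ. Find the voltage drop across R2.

V ≈ 28.5 V

ΣR = 3.95 + 60.7 + 15.8 + 1.78 = 82.23 kΩ.
V = V_supply · R/ΣR = 38.6 × 0.7382 = 28.49 V.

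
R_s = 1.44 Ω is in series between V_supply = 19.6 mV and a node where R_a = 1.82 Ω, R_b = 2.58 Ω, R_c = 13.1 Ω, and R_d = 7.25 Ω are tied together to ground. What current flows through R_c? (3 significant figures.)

Parallel bank: R_p = 1/(1/1.82 + 1/2.58 + 1/13.1 + 1/7.25) = 0.8686 Ω.
V_A = 19.6 × 0.8686/2.309 = 7.374 mV.
I(R_c) = V_A / R_c = 7.374/13.1 = 0.5629 mA.

I ≈ 0.563 mA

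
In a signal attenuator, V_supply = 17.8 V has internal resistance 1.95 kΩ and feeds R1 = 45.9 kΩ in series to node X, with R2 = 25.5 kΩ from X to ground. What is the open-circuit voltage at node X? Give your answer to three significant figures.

R1' = 1.95 + 45.9 = 47.85 kΩ (source resistance + R1).
Open-circuit (no load on X): V_th = V_supply · R2/(R1' + R2) = 17.8 × 25.5/(47.85 + 25.5) = 6.188 V.

V_th ≈ 6.19 V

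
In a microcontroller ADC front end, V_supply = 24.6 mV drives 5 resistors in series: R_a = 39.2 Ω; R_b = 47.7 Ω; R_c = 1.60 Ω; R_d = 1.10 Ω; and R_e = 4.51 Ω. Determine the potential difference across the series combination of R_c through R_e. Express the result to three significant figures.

Series total: ΣR = 39.2 + 47.7 + 1.60 + 1.10 + 4.51 = 94.11 Ω.
R_{R_c..R_e} = 1.60 + 1.10 + 4.51 = 7.210 Ω.
V = V_supply · R/ΣR = 24.6 × 0.07661 = 1.885 mV.

V ≈ 1.88 mV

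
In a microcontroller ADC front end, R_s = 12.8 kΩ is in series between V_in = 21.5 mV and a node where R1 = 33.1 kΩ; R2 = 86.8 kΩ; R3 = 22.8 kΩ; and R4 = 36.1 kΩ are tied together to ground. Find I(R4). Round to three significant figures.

Equivalent of the parallel group: R_p = 8.827 kΩ.
V_A = 21.5 × 8.827/21.63 = 8.775 mV.
Branch current I = V_A/R4 = 8.775/36.1 = 0.2431 µA.
(Equivalently: I_total = 0.9941 µA, then current-divider fraction G_k/ΣG = 0.2445.)

I ≈ 0.243 µA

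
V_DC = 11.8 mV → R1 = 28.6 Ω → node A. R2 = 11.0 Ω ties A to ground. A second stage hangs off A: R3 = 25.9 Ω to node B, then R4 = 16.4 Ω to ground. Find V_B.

V_B ≈ 1.07 mV

The second stage (R3 + R4 = 42.30 Ω) loads node A in parallel with R2.
R2 ‖ (R3+R4) = 8.730 Ω.
First divider: V_A = V_DC · 8.730/(28.6 + 8.730) = 2.760 mV.
Stage 2 is unloaded, so V_B = V_A · R4/(R3+R4) = 2.760 × 16.4/42.30 = 1.070 mV.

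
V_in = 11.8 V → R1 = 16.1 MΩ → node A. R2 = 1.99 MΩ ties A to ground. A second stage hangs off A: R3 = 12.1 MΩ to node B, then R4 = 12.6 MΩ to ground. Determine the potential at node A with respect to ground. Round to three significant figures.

V_A ≈ 1.21 V

Looking into the second stage from A: R3 + R4 = 24.70 MΩ appears in parallel with R2.
Effective lower resistance at A: R2 ‖ 24.70 = 1.842 MΩ.
So V_A = 11.8 × 0.1026 = 1.211 V.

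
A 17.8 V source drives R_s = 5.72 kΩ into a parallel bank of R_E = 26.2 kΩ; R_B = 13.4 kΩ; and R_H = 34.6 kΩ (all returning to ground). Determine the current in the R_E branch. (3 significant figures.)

Parallel bank: R_p = 1/(1/26.2 + 1/13.4 + 1/34.6) = 7.057 kΩ.
V_A by voltage divider: V_A = 17.8 × 7.057/(5.72 + 7.057) = 9.832 V.
Branch current I = V_A/R_E = 9.832/26.2 = 0.3752 mA.

I ≈ 0.375 mA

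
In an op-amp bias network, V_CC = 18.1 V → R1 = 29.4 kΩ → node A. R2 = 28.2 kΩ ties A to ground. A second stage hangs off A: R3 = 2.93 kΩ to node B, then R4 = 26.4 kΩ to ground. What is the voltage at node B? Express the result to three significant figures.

V_B ≈ 5.35 V

Node A sees R2 in parallel with the series input of stage 2, R3 + R4 = 29.33 kΩ.
Effective lower resistance at A: R2 ‖ 29.33 = 14.38 kΩ.
So V_A = 18.1 × 0.3284 = 5.944 V.
V_B = V_A × 0.9001 = 5.350 V.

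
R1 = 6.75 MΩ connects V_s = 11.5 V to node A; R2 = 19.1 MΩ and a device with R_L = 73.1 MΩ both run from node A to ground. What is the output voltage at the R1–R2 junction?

R2 ‖ R_L = (19.1 × 73.1)/(19.1 + 73.1) = 15.14 MΩ.
Then V_out = V_s · R2'/(R1 + R2') = 11.5 × 15.14/21.89 = 7.954 V.
(Unloaded it would be 8.50 V; the load pulls it down.)

V_out ≈ 7.95 V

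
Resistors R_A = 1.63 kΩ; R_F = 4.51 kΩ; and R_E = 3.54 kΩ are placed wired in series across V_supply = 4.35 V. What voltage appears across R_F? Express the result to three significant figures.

V ≈ 2.03 V

ΣR = 1.63 + 4.51 + 3.54 = 9.680 kΩ.
V = V_supply · R/ΣR = 4.35 × 0.4659 = 2.027 V.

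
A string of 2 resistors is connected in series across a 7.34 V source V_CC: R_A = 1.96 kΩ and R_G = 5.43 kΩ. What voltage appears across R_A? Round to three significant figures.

Total series resistance ΣR = 1.96 + 5.43 = 7.390 kΩ.
Voltage divider: V = V_CC · (1.960 / 7.390) = 7.34 × 0.2652 = 1.947 V.

V ≈ 1.95 V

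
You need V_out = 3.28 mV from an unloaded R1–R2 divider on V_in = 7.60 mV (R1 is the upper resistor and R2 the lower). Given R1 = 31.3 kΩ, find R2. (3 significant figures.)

V_out/V_in = R2/(R1+R2) = 0.4316.
Rearranging, R2 = R1·k/(1−k) = 31.3 × 0.7593 = 23.76 kΩ.

R2 ≈ 23.8 kΩ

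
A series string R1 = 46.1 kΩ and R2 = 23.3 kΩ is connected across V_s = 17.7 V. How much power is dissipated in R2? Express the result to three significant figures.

Series current I = V_s/ΣR = 17.7/69.40 = 0.2550 mA.
P = I²R = 0.06505 × 23.3 = 1.516 mW.

P ≈ 1.52 mW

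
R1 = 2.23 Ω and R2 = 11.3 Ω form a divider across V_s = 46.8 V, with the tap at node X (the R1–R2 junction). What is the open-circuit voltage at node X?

V_th ≈ 39.1 V

With X open, the divider is unloaded: V_th = 46.8 × 11.3/13.53 = 39.09 V.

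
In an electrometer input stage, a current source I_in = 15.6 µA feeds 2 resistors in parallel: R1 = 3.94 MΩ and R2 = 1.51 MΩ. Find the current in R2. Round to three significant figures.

I ≈ 11.3 µA

For two parallel branches, I_k = I_in · (other R)/(sum of R).
I(R2) = 15.6 × 3.94/(3.94 + 1.51) = 15.6 × 0.7229 = 11.28 µA.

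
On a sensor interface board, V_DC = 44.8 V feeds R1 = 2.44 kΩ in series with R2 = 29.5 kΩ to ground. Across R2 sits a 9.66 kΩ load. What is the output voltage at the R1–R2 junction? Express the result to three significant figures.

The load sits in parallel with R2, giving an effective lower resistance R2' = R2·R_L/(R2+R_L) = 7.277 kΩ.
Voltage divider with the loaded lower leg: V_out = 44.8 × 7.277/(2.44 + 7.277) = 44.8 × 0.7489 = 33.55 V.
(Unloaded it would be 41.4 V; the load pulls it down.)

V_out ≈ 33.6 V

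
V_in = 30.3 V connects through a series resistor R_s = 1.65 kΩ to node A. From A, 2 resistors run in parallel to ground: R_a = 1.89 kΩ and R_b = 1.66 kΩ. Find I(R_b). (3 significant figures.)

Combine the parallel branches: R_p = (1/1.89 + 1/1.66)⁻¹ = 0.8838 kΩ.
Node voltage V_A = V_in · R_p/(R_s + R_p) = 30.3 × 0.3488 = 10.57 V.
I(R_b) = V_A / R_b = 10.57/1.66 = 6.367 mA.

I ≈ 6.37 mA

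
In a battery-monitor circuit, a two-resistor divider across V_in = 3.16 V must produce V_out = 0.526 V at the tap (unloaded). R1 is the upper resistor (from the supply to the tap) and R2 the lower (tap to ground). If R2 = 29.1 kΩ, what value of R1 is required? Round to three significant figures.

Required fraction k = V_out/V_in = 0.1665.
R1 = R2·(1/k − 1) = 29.1 × 5.008 = 145.7 kΩ.

R1 ≈ 146 kΩ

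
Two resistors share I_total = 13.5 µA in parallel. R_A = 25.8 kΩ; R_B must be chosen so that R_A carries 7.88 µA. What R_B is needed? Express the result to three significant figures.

R_B ≈ 36.2 kΩ

Two-branch current divider: I_A = I_total · R_B/(R_A + R_B).
With f = 0.5837, R_B = R_A · f/(1−f) = 25.8 × 1.402 = 36.18 kΩ.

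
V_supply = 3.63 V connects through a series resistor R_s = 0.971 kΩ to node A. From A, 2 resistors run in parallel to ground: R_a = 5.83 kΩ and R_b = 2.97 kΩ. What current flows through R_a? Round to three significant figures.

Equivalent of the parallel group: R_p = 1.968 kΩ.
V_A by voltage divider: V_A = 3.63 × 1.968/(0.971 + 1.968) = 2.431 V.
I(R_a) = V_A / R_a = 2.431/5.83 = 0.4169 mA.

I ≈ 0.417 mA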